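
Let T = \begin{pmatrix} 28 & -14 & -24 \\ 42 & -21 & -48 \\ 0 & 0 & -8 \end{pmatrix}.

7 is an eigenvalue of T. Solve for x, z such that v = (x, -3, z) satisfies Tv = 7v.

-2, 0

We need (T - 7I)v = 0.
T - 7I = [[21, -14, -24], [42, -28, -48], [0, 0, -15]].
Row 1: (21)·x + (-14)·-3 + (-24)·z = 0
Row 2: (42)·x + (-28)·-3 + (-48)·z = 0
Row 3: (0)·x + (0)·-3 + (-15)·z = 0
Solving gives x = -2, z = 0.
Check: T·(-2, -3, 0) = (-14, -21, 0) = 7·(-2, -3, 0).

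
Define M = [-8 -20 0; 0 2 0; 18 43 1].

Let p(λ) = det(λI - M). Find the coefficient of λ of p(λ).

p(λ) = λ^3 + 5λ^2 - 22λ + 16.
The coefficient of λ is -22.

-22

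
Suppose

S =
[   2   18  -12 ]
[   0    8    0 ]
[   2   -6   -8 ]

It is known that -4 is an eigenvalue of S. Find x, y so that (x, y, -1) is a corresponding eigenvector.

We need (S + 4I)v = 0.
S + 4I = [[6, 18, -12], [0, 12, 0], [2, -6, -4]].
Row 1: (6)·x + (18)·y + (-12)·-1 = 0
Row 2: (0)·x + (12)·y + (0)·-1 = 0
Row 3: (2)·x + (-6)·y + (-4)·-1 = 0
Solving gives x = -2, y = 0.
Check: S·(-2, 0, -1) = (8, 0, 4) = -4·(-2, 0, -1).

-2, 0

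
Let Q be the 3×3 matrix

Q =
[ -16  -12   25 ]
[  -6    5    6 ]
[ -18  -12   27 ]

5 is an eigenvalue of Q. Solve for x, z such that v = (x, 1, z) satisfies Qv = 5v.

We need (Q - 5I)v = 0.
Q - 5I = [[-21, -12, 25], [-6, 0, 6], [-18, -12, 22]].
Row 1: (-21)·x + (-12)·1 + (25)·z = 0
Row 2: (-6)·x + (0)·1 + (6)·z = 0
Row 3: (-18)·x + (-12)·1 + (22)·z = 0
Solving gives x = 3, z = 3.
Check: Q·(3, 1, 3) = (15, 5, 15) = 5·(3, 1, 3).

3, 3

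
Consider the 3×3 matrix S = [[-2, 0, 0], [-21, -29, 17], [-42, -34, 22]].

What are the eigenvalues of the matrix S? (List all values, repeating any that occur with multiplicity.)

Compute the characteristic polynomial p(t) = det(tI - S).
Expanding the 3×3 determinant: p(t) = t^3 + 9t^2 - 46t - 120.
Try t = 5: p(5) = 0, so 5 is a root.
Dividing by (t - 5) leaves t^2 + 14t + 24.
The quadratic factors as (t + 12)·(t + 2).
Eigenvalues: -12, -2, 5.

-12, -2, 5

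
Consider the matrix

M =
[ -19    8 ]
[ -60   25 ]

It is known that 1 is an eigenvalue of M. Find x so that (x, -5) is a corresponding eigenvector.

-2

We need (M - 1I)v = 0.
M - 1I = [[-20, 8], [-60, 24]].
Row 1: (-20)·x + (8)·-5 = 0
Row 2: (-60)·x + (24)·-5 = 0
Solving gives x = -2.
Check: M·(-2, -5) = (-2, -5) = 1·(-2, -5).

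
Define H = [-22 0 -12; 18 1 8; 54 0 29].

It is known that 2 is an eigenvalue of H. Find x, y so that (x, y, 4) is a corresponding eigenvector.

-2, -4

We need (H - 2I)v = 0.
H - 2I = [[-24, 0, -12], [18, -1, 8], [54, 0, 27]].
Row 1: (-24)·x + (0)·y + (-12)·4 = 0
Row 2: (18)·x + (-1)·y + (8)·4 = 0
Row 3: (54)·x + (0)·y + (27)·4 = 0
Solving gives x = -2, y = -4.
Check: H·(-2, -4, 4) = (-4, -8, 8) = 2·(-2, -4, 4).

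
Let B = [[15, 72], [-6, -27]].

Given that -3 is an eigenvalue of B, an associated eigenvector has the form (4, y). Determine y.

We need (B + 3I)v = 0.
B + 3I = [[18, 72], [-6, -24]].
Row 1: (18)·4 + (72)·y = 0
Row 2: (-6)·4 + (-24)·y = 0
Solving gives y = -1.
Check: B·(4, -1) = (-12, 3) = -3·(4, -1).

-1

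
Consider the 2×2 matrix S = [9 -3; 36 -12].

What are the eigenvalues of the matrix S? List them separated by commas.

det(S - tI) = (9 - t)(-12 - t) - (-3)·(36) = t^2 + 3t.
This factors as (t + 3)·t = 0.
Eigenvalues: -3, 0.

-3, 0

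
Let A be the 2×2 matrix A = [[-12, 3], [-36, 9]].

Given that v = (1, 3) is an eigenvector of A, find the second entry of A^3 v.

-81

First find the eigenvalue: Av = (-3, -9) = -3·(1, 3), so λ = -3.
Then A^3 v = λ^3·v = (-3)^3·(1, 3) = -27·(1, 3) = (-27, -81).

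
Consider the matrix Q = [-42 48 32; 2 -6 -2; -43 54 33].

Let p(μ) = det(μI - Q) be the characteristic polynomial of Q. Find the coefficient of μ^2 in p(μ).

The coefficient of μ^2 of det(μI - Q) is −trace(Q).
trace(Q) = (-42) + (-6) + (33) = -15, so the coefficient is 15.

15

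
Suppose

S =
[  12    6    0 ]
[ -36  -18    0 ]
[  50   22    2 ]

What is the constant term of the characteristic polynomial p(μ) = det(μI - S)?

0

p(0) = det(0·I − S) = det(−S) = (−1)^3·det(S).
det(S) = 0, so p(0) = 0.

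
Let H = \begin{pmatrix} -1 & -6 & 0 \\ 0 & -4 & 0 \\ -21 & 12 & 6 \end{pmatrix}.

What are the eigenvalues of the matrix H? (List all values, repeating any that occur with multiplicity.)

-4, -1, 6

The characteristic polynomial is p(r) = det(rI - H).
Expanding along the first row, p(r) = r^3 - r^2 - 26r - 24.
Since p(6) = 0, r = 6 is a root.
Factor out (r - 6): p(r) = (r - 6)·(r^2 + 5r + 4).
The quadratic factors as (r + 4)·(r + 1).
Eigenvalues: -4, -1, 6.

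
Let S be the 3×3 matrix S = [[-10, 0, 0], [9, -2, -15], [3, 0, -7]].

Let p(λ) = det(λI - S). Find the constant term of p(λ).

140

p(λ) = λ^3 + 19λ^2 + 104λ + 140.
The constant term is 140.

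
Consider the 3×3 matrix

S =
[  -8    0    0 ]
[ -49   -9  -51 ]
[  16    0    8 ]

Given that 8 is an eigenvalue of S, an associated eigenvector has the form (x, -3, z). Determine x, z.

We need (S - 8I)v = 0.
S - 8I = [[-16, 0, 0], [-49, -17, -51], [16, 0, 0]].
Row 1: (-16)·x + (0)·-3 + (0)·z = 0
Row 2: (-49)·x + (-17)·-3 + (-51)·z = 0
Row 3: (16)·x + (0)·-3 + (0)·z = 0
Solving gives x = 0, z = 1.
Check: S·(0, -3, 1) = (0, -24, 8) = 8·(0, -3, 1).

0, 1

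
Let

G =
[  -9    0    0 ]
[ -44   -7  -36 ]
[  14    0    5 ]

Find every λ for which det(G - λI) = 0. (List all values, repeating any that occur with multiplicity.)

-9, -7, 5

Set up det(sI - G) = 0.
Expanding along the first row, p(s) = s^3 + 11s^2 - 17s - 315.
Try s = 5: p(5) = 0, so 5 is a root.
Dividing by (s - 5) leaves s^2 + 16s + 63.
The quadratic factors as (s + 9)·(s + 7).
Eigenvalues: -9, -7, 5.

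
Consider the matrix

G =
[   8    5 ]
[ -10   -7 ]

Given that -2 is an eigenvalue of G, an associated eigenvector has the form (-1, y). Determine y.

We need (G + 2I)v = 0.
G + 2I = [[10, 5], [-10, -5]].
Row 1: (10)·-1 + (5)·y = 0
Row 2: (-10)·-1 + (-5)·y = 0
Solving gives y = 2.
Check: G·(-1, 2) = (2, -4) = -2·(-1, 2).

2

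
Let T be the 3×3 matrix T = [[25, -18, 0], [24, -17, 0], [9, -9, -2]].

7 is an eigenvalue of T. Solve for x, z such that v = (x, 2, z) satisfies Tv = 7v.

2, 0

We need (T - 7I)v = 0.
T - 7I = [[18, -18, 0], [24, -24, 0], [9, -9, -9]].
Row 1: (18)·x + (-18)·2 + (0)·z = 0
Row 2: (24)·x + (-24)·2 + (0)·z = 0
Row 3: (9)·x + (-9)·2 + (-9)·z = 0
Solving gives x = 2, z = 0.
Check: T·(2, 2, 0) = (14, 14, 0) = 7·(2, 2, 0).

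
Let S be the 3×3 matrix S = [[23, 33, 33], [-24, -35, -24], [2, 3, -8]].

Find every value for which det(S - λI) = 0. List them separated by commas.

Compute the characteristic polynomial p(lambda) = det(lambda·I - S).
Cofactor expansion gives p(lambda) = lambda^3 + 20·lambda^2 + 89·lambda - 110.
Try lambda = -10: p(-10) = 0, so -10 is a root.
Dividing by (lambda + 10) leaves lambda^2 + 10·lambda - 11.
The quadratic factors as (lambda + 11)·(lambda - 1).
Eigenvalues: -11, -10, 1.

-11, -10, 1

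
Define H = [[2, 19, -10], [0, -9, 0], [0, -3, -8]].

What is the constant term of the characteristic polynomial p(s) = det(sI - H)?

-144

p(0) = det(0·I − H) = det(−H) = (−1)^3·det(H).
det(H) = 144, so p(0) = -144.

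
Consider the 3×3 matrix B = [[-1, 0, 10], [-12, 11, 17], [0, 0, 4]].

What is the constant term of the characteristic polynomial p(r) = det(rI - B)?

p(0) = det(0·I − B) = det(−B) = (−1)^3·det(B).
det(B) = -44, so p(0) = 44.

44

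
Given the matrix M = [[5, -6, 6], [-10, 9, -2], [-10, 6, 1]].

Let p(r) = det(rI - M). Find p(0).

p(0) = det(0·I − M) = det(−M) = (−1)^3·det(M).
det(M) = 105, so p(0) = -105.

-105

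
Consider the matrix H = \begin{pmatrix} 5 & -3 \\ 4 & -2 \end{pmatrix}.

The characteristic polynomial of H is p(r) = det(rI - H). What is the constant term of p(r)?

2

p(r) = r^2 - 3r + 2.
The constant term is 2.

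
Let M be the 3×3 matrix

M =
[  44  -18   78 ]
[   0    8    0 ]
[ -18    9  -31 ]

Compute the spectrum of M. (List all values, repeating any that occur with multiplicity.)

5, 8, 8

Compute the characteristic polynomial p(t) = det(tI - M).
Cofactor expansion gives p(t) = t^3 - 21t^2 + 144t - 320.
Rational-root test: t = 8 gives p(8) = 0.
Factor out (t - 8): p(t) = (t - 8)·(t^2 - 13t + 40).
The quadratic factors as (t - 5)·(t - 8).
Eigenvalues: 5, 8, 8.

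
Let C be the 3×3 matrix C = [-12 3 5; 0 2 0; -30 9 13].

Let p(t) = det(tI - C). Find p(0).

12

p(0) = det(0·I − C) = det(−C) = (−1)^3·det(C).
det(C) = -12, so p(0) = 12.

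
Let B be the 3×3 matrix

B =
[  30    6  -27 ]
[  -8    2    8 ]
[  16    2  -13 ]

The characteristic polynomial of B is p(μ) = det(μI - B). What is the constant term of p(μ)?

p(μ) = μ^3 - 19μ^2 + 108μ - 180.
The constant term is -180.

-180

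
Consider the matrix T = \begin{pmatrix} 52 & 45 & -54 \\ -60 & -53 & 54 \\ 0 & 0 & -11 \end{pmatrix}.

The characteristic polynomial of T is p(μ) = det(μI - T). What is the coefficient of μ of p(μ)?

p(μ) = μ^3 + 12μ^2 - 45μ - 616.
The coefficient of μ is -45.

-45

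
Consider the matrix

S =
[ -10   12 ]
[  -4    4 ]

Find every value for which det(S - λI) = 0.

-4, -2

det(S - rI) = (-10 - r)(4 - r) - (12)·(-4) = r^2 + 6r + 8.
This factors as (r + 4)·(r + 2) = 0.
Eigenvalues: -4, -2.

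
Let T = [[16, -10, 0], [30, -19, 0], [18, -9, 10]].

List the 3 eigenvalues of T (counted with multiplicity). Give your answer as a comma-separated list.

Set up det(lambda·I - T) = 0.
Expanding the 3×3 determinant: p(lambda) = lambda^3 - 7·lambda^2 - 34·lambda + 40.
Since p(1) = 0, lambda = 1 is a root.
Dividing by (lambda - 1) leaves lambda^2 - 6·lambda - 40.
The quadratic factors as (lambda + 4)·(lambda - 10).
Eigenvalues: -4, 1, 10.

-4, 1, 10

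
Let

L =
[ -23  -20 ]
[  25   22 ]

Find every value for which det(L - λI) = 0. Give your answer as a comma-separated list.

det(L - rI) = (-23 - r)(22 - r) - (-20)·(25) = r^2 + r - 6.
This factors as (r + 3)·(r - 2) = 0.
Eigenvalues: -3, 2.

-3, 2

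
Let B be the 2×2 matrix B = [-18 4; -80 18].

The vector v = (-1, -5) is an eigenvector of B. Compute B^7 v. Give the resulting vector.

First find the eigenvalue: Bv = (-2, -10) = 2·(-1, -5), so λ = 2.
Then B^7 v = λ^7·v = 2^7·(-1, -5) = 128·(-1, -5) = (-128, -640).

(-128, -640)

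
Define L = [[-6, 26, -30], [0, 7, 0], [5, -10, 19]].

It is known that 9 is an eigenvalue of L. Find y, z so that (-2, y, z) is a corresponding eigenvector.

0, 1

We need (L - 9I)v = 0.
L - 9I = [[-15, 26, -30], [0, -2, 0], [5, -10, 10]].
Row 1: (-15)·-2 + (26)·y + (-30)·z = 0
Row 2: (0)·-2 + (-2)·y + (0)·z = 0
Row 3: (5)·-2 + (-10)·y + (10)·z = 0
Solving gives y = 0, z = 1.
Check: L·(-2, 0, 1) = (-18, 0, 9) = 9·(-2, 0, 1).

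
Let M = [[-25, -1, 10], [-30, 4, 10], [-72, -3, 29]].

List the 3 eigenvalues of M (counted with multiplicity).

The characteristic polynomial is p(s) = det(sI - M).
Expanding along the first row, p(s) = s^3 - 8s^2 + 11s + 20.
Try s = 5: p(5) = 0, so 5 is a root.
Factor out (s - 5): p(s) = (s - 5)·(s^2 - 3s - 4).
The quadratic factors as (s + 1)·(s - 4).
Eigenvalues: -1, 4, 5.

-1, 4, 5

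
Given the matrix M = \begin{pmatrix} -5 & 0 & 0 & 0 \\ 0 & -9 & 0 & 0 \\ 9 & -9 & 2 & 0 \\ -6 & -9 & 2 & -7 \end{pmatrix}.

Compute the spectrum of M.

M is lower triangular, so its eigenvalues are the diagonal entries.
Diagonal: -5, -9, 2, -7.

-9, -7, -5, 2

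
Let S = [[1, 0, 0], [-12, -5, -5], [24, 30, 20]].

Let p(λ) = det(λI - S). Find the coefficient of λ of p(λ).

p(λ) = λ^3 - 16λ^2 + 65λ - 50.
The coefficient of λ is 65.

65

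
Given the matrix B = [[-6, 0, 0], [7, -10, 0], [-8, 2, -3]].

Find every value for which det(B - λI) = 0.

-10, -6, -3

B is lower triangular, so its eigenvalues are the diagonal entries.
Diagonal: -6, -10, -3.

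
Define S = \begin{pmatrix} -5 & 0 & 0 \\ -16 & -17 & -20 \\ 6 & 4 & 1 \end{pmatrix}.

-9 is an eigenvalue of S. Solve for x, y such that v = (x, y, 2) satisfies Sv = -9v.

0, -5

We need (S + 9I)v = 0.
S + 9I = [[4, 0, 0], [-16, -8, -20], [6, 4, 10]].
Row 1: (4)·x + (0)·y + (0)·2 = 0
Row 2: (-16)·x + (-8)·y + (-20)·2 = 0
Row 3: (6)·x + (4)·y + (10)·2 = 0
Solving gives x = 0, y = -5.
Check: S·(0, -5, 2) = (0, 45, -18) = -9·(0, -5, 2).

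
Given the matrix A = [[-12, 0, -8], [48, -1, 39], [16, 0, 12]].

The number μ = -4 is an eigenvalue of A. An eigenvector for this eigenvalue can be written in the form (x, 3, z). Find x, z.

We need (A + 4I)v = 0.
A + 4I = [[-8, 0, -8], [48, 3, 39], [16, 0, 16]].
Row 1: (-8)·x + (0)·3 + (-8)·z = 0
Row 2: (48)·x + (3)·3 + (39)·z = 0
Row 3: (16)·x + (0)·3 + (16)·z = 0
Solving gives x = -1, z = 1.
Check: A·(-1, 3, 1) = (4, -12, -4) = -4·(-1, 3, 1).

-1, 1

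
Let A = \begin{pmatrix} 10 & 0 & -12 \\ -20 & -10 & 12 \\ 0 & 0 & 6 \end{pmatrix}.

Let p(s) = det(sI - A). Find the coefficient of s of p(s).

-100

p(s) = s^3 - 6s^2 - 100s + 600.
The coefficient of s is -100.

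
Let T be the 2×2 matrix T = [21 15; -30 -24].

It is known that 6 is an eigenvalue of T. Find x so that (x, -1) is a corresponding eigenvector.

We need (T - 6I)v = 0.
T - 6I = [[15, 15], [-30, -30]].
Row 1: (15)·x + (15)·-1 = 0
Row 2: (-30)·x + (-30)·-1 = 0
Solving gives x = 1.
Check: T·(1, -1) = (6, -6) = 6·(1, -1).

1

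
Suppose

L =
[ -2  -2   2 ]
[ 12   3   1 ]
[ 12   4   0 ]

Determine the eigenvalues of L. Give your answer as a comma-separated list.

Compute the characteristic polynomial p(s) = det(sI - L).
Expanding along the first row, p(s) = s^3 - s^2 - 10s - 8.
Since p(4) = 0, s = 4 is a root.
Dividing by (s - 4) leaves s^2 + 3s + 2.
The quadratic factors as (s + 2)·(s + 1).
Eigenvalues: -2, -1, 4.

-2, -1, 4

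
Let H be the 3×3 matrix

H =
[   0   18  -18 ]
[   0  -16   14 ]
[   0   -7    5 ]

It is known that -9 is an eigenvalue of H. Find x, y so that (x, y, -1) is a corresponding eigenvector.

We need (H + 9I)v = 0.
H + 9I = [[9, 18, -18], [0, -7, 14], [0, -7, 14]].
Row 1: (9)·x + (18)·y + (-18)·-1 = 0
Row 2: (0)·x + (-7)·y + (14)·-1 = 0
Row 3: (0)·x + (-7)·y + (14)·-1 = 0
Solving gives x = 2, y = -2.
Check: H·(2, -2, -1) = (-18, 18, 9) = -9·(2, -2, -1).

2, -2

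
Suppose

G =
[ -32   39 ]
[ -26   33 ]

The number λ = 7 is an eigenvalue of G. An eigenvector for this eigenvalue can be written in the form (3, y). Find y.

We need (G - 7I)v = 0.
G - 7I = [[-39, 39], [-26, 26]].
Row 1: (-39)·3 + (39)·y = 0
Row 2: (-26)·3 + (26)·y = 0
Solving gives y = 3.
Check: G·(3, 3) = (21, 21) = 7·(3, 3).

3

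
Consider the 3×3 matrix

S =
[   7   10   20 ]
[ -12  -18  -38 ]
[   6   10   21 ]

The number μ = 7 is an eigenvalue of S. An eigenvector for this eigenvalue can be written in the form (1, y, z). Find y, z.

-2, 1

We need (S - 7I)v = 0.
S - 7I = [[0, 10, 20], [-12, -25, -38], [6, 10, 14]].
Row 1: (0)·1 + (10)·y + (20)·z = 0
Row 2: (-12)·1 + (-25)·y + (-38)·z = 0
Row 3: (6)·1 + (10)·y + (14)·z = 0
Solving gives y = -2, z = 1.
Check: S·(1, -2, 1) = (7, -14, 7) = 7·(1, -2, 1).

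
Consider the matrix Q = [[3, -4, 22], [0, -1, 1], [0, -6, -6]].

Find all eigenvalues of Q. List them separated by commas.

-4, -3, 3

Set up det(sI - Q) = 0.
Expanding along the first row, p(s) = s^3 + 4s^2 - 9s - 36.
Try s = 3: p(3) = 0, so 3 is a root.
Dividing by (s - 3) leaves s^2 + 7s + 12.
The quadratic factors as (s + 4)·(s + 3).
Eigenvalues: -4, -3, 3.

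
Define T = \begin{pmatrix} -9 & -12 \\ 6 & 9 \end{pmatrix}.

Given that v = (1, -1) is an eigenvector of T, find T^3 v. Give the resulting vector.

First find the eigenvalue: Tv = (3, -3) = 3·(1, -1), so λ = 3.
Then T^3 v = λ^3·v = 3^3·(1, -1) = 27·(1, -1) = (27, -27).

(27, -27)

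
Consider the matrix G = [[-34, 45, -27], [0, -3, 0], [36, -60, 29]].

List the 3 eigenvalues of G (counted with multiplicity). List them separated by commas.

-7, -3, 2

Compute the characteristic polynomial p(t) = det(tI - G).
Expanding along the first row, p(t) = t^3 + 8t^2 + t - 42.
Since p(2) = 0, t = 2 is a root.
Dividing by (t - 2) leaves t^2 + 10t + 21.
The quadratic factors as (t + 7)·(t + 3).
Eigenvalues: -7, -3, 2.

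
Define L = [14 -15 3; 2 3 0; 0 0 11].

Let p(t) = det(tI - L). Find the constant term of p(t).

p(t) = t^3 - 28t^2 + 259t - 792.
The constant term is -792.

-792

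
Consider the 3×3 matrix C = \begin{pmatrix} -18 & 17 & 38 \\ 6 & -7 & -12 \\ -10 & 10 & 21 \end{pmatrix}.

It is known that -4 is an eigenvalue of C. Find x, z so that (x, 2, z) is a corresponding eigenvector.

-3, -2

We need (C + 4I)v = 0.
C + 4I = [[-14, 17, 38], [6, -3, -12], [-10, 10, 25]].
Row 1: (-14)·x + (17)·2 + (38)·z = 0
Row 2: (6)·x + (-3)·2 + (-12)·z = 0
Row 3: (-10)·x + (10)·2 + (25)·z = 0
Solving gives x = -3, z = -2.
Check: C·(-3, 2, -2) = (12, -8, 8) = -4·(-3, 2, -2).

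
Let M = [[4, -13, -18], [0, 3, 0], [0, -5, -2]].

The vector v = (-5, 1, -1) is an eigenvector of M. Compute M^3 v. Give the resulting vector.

(-135, 27, -27)

First find the eigenvalue: Mv = (-15, 3, -3) = 3·(-5, 1, -1), so λ = 3.
Then M^3 v = λ^3·v = 3^3·(-5, 1, -1) = 27·(-5, 1, -1) = (-135, 27, -27).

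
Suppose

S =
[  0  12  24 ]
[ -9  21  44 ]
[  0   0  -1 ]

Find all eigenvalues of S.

Compute the characteristic polynomial p(λ) = det(λI - S).
Cofactor expansion gives p(λ) = λ^3 - 20λ^2 + 87λ + 108.
Since p(-1) = 0, λ = -1 is a root.
Dividing by (λ + 1) leaves λ^2 - 21λ + 108.
The quadratic factors as (λ - 9)·(λ - 12).
Eigenvalues: -1, 9, 12.

-1, 9, 12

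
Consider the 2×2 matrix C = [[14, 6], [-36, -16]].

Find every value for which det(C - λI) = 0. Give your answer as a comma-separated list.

-4, 2

det(C - rI) = (14 - r)(-16 - r) - (6)·(-36) = r^2 + 2r - 8.
This factors as (r + 4)·(r - 2) = 0.
Eigenvalues: -4, 2.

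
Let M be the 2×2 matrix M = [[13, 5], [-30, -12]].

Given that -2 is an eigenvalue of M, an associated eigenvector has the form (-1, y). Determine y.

We need (M + 2I)v = 0.
M + 2I = [[15, 5], [-30, -10]].
Row 1: (15)·-1 + (5)·y = 0
Row 2: (-30)·-1 + (-10)·y = 0
Solving gives y = 3.
Check: M·(-1, 3) = (2, -6) = -2·(-1, 3).

3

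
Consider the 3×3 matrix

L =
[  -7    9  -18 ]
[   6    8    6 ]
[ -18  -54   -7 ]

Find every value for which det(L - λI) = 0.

-10, -7, 11

Set up det(μI - L) = 0.
Expanding along the first row, p(μ) = μ^3 + 6μ^2 - 117μ - 770.
Try μ = -10: p(-10) = 0, so -10 is a root.
Dividing by (μ + 10) leaves μ^2 - 4μ - 77.
The quadratic factors as (μ + 7)·(μ - 11).
Eigenvalues: -10, -7, 11.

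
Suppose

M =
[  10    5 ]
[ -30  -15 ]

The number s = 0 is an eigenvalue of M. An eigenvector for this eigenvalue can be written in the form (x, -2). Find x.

We need (M)v = 0.
M = [[10, 5], [-30, -15]].
Row 1: (10)·x + (5)·-2 = 0
Row 2: (-30)·x + (-15)·-2 = 0
Solving gives x = 1.
Check: M·(1, -2) = (0, 0) = 0·(1, -2).

1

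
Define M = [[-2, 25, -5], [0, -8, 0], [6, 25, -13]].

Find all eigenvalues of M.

The characteristic polynomial is p(λ) = det(λI - M).
Expanding the 3×3 determinant: p(λ) = λ^3 + 23λ^2 + 176λ + 448.
Since p(-8) = 0, λ = -8 is a root.
Factor out (λ + 8): p(λ) = (λ + 8)·(λ^2 + 15λ + 56).
The quadratic factors as (λ + 8)·(λ + 7).
Eigenvalues: -8, -8, -7.

-8, -8, -7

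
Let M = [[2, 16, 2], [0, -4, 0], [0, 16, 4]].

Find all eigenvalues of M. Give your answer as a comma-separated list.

Compute the characteristic polynomial p(λ) = det(λI - M).
Expanding along the first row, p(λ) = λ^3 - 2λ^2 - 16λ + 32.
Try λ = 4: p(4) = 0, so 4 is a root.
Factor out (λ - 4): p(λ) = (λ - 4)·(λ^2 + 2λ - 8).
The quadratic factors as (λ + 4)·(λ - 2).
Eigenvalues: -4, 2, 4.

-4, 2, 4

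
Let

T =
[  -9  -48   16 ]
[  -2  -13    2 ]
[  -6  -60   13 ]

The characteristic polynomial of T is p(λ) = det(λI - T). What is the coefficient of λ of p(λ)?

p(λ) = λ^3 + 9λ^2 - 49λ - 441.
The coefficient of λ is -49.

-49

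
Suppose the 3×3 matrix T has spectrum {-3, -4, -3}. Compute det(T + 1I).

-12

If T has eigenvalues -3, -4, -3, then T + 1I has eigenvalues -2, -3, -2.
det(T + 1I) = (-2) · (-3) · (-2) = -12.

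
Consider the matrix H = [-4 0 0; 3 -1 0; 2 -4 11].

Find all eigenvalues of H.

H is lower triangular, so its eigenvalues are the diagonal entries.
Diagonal: -4, -1, 11.

-4, -1, 11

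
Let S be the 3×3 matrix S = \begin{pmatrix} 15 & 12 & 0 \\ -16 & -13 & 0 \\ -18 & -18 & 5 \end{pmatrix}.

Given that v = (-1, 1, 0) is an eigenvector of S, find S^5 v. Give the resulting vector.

(-243, 243, 0)

First find the eigenvalue: Sv = (-3, 3, 0) = 3·(-1, 1, 0), so λ = 3.
Then S^5 v = λ^5·v = 3^5·(-1, 1, 0) = 243·(-1, 1, 0) = (-243, 243, 0).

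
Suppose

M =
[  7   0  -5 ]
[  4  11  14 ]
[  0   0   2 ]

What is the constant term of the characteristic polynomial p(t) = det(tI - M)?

-154

p(0) = det(0·I − M) = det(−M) = (−1)^3·det(M).
det(M) = 154, so p(0) = -154.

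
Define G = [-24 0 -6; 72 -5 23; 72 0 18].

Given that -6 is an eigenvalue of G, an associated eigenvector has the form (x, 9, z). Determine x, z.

We need (G + 6I)v = 0.
G + 6I = [[-18, 0, -6], [72, 1, 23], [72, 0, 24]].
Row 1: (-18)·x + (0)·9 + (-6)·z = 0
Row 2: (72)·x + (1)·9 + (23)·z = 0
Row 3: (72)·x + (0)·9 + (24)·z = 0
Solving gives x = -3, z = 9.
Check: G·(-3, 9, 9) = (18, -54, -54) = -6·(-3, 9, 9).

-3, 9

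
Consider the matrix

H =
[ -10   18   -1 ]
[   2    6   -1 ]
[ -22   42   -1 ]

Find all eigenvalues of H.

-12, 3, 4

Compute the characteristic polynomial p(λ) = det(λI - H).
Expanding the 3×3 determinant: p(λ) = λ^3 + 5λ^2 - 72λ + 144.
Try λ = -12: p(-12) = 0, so -12 is a root.
Factor out (λ + 12): p(λ) = (λ + 12)·(λ^2 - 7λ + 12).
The quadratic factors as (λ - 3)·(λ - 4).
Eigenvalues: -12, 3, 4.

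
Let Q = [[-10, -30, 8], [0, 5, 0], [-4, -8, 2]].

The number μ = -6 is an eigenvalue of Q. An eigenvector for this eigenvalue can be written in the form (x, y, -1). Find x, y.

-2, 0

We need (Q + 6I)v = 0.
Q + 6I = [[-4, -30, 8], [0, 11, 0], [-4, -8, 8]].
Row 1: (-4)·x + (-30)·y + (8)·-1 = 0
Row 2: (0)·x + (11)·y + (0)·-1 = 0
Row 3: (-4)·x + (-8)·y + (8)·-1 = 0
Solving gives x = -2, y = 0.
Check: Q·(-2, 0, -1) = (12, 0, 6) = -6·(-2, 0, -1).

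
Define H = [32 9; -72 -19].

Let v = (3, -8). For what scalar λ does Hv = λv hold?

Compute Hv: H·(3, -8) = (24, -64).
Since Hv = λv, compare component 1: 24 = λ·3, so λ = 8.

8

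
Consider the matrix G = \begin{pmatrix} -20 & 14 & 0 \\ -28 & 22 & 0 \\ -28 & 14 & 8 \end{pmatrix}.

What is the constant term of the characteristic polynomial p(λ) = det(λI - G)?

p(0) = det(0·I − G) = det(−G) = (−1)^3·det(G).
det(G) = -384, so p(0) = 384.

384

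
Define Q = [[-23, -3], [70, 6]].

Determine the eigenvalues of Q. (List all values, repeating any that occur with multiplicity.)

-9, -8

det(Q - sI) = (-23 - s)(6 - s) - (-3)·(70) = s^2 + 17s + 72.
This factors as (s + 9)·(s + 8) = 0.
Eigenvalues: -9, -8.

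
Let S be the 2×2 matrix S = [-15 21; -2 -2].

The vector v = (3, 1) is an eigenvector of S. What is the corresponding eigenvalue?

-8

Compute Sv: S·(3, 1) = (-24, -8).
Since Sv = λv, compare component 1: -24 = λ·3, so λ = -8.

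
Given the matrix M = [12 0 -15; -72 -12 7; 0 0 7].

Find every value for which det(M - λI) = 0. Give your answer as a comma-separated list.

-12, 7, 12

Compute the characteristic polynomial p(μ) = det(μI - M).
Cofactor expansion gives p(μ) = μ^3 - 7μ^2 - 144μ + 1008.
Try μ = 7: p(7) = 0, so 7 is a root.
Factor out (μ - 7): p(μ) = (μ - 7)·(μ^2 - 144).
The quadratic factors as (μ + 12)·(μ - 12).
Eigenvalues: -12, 7, 12.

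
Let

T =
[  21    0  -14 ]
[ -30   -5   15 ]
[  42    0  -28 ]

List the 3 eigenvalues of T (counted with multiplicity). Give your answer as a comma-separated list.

-7, -5, 0

Set up det(λI - T) = 0.
Cofactor expansion gives p(λ) = λ^3 + 12λ^2 + 35λ.
Try λ = 0: p(0) = 0, so 0 is a root.
Factor out λ: p(λ) = λ·(λ^2 + 12λ + 35).
The quadratic factors as (λ + 7)·(λ + 5).
Eigenvalues: -7, -5, 0.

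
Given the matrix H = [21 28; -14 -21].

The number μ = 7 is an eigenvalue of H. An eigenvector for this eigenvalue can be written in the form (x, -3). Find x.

6

We need (H - 7I)v = 0.
H - 7I = [[14, 28], [-14, -28]].
Row 1: (14)·x + (28)·-3 = 0
Row 2: (-14)·x + (-28)·-3 = 0
Solving gives x = 6.
Check: H·(6, -3) = (42, -21) = 7·(6, -3).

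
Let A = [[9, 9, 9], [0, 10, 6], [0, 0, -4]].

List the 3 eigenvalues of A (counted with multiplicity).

A is upper triangular, so its eigenvalues are the diagonal entries.
Diagonal: 9, 10, -4.

-4, 9, 10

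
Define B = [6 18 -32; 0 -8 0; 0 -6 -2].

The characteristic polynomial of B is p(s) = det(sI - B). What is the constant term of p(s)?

-96

p(s) = s^3 + 4s^2 - 44s - 96.
The constant term is -96.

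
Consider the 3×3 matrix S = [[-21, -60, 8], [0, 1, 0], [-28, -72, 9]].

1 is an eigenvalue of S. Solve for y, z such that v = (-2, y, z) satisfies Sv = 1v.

We need (S - 1I)v = 0.
S - 1I = [[-22, -60, 8], [0, 0, 0], [-28, -72, 8]].
Row 1: (-22)·-2 + (-60)·y + (8)·z = 0
Row 2: (0)·-2 + (0)·y + (0)·z = 0
Row 3: (-28)·-2 + (-72)·y + (8)·z = 0
Solving gives y = 1, z = 2.
Check: S·(-2, 1, 2) = (-2, 1, 2) = 1·(-2, 1, 2).

1, 2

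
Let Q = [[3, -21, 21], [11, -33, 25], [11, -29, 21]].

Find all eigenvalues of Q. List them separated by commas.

Compute the characteristic polynomial p(r) = det(rI - Q).
Cofactor expansion gives p(r) = r^3 + 9r^2 - 4r - 96.
Try r = -4: p(-4) = 0, so -4 is a root.
Dividing by (r + 4) leaves r^2 + 5r - 24.
The quadratic factors as (r + 8)·(r - 3).
Eigenvalues: -8, -4, 3.

-8, -4, 3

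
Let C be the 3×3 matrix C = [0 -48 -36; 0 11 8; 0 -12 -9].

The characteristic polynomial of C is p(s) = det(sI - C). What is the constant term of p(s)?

0

p(s) = s^3 - 2s^2 - 3s.
The constant term is 0.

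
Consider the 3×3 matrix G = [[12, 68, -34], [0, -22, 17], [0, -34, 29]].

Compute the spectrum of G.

Compute the characteristic polynomial p(λ) = det(λI - G).
Expanding along the first row, p(λ) = λ^3 - 19λ^2 + 24λ + 720.
Try λ = -5: p(-5) = 0, so -5 is a root.
Factor out (λ + 5): p(λ) = (λ + 5)·(λ^2 - 24λ + 144).
The quadratic factor is (λ - 12)^2.
Eigenvalues: -5, 12, 12.

-5, 12, 12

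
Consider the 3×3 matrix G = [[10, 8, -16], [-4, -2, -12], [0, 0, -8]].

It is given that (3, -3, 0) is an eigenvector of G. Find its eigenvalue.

Compute Gv: G·(3, -3, 0) = (6, -6, 0).
Since Gv = λv, compare component 1: 6 = λ·3, so λ = 2.

2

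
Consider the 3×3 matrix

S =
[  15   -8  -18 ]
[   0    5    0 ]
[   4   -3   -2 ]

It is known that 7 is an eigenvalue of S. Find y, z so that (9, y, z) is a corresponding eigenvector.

We need (S - 7I)v = 0.
S - 7I = [[8, -8, -18], [0, -2, 0], [4, -3, -9]].
Row 1: (8)·9 + (-8)·y + (-18)·z = 0
Row 2: (0)·9 + (-2)·y + (0)·z = 0
Row 3: (4)·9 + (-3)·y + (-9)·z = 0
Solving gives y = 0, z = 4.
Check: S·(9, 0, 4) = (63, 0, 28) = 7·(9, 0, 4).

0, 4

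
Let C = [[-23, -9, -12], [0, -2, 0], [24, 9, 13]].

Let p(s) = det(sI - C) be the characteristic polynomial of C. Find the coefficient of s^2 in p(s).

The coefficient of s^2 of det(sI - C) is −trace(C).
trace(C) = (-23) + (-2) + (13) = -12, so the coefficient is 12.

12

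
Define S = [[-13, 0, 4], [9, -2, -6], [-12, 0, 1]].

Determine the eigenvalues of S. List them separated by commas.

-7, -5, -2

Set up det(tI - S) = 0.
Expanding along the first row, p(t) = t^3 + 14t^2 + 59t + 70.
Since p(-7) = 0, t = -7 is a root.
Factor out (t + 7): p(t) = (t + 7)·(t^2 + 7t + 10).
The quadratic factors as (t + 5)·(t + 2).
Eigenvalues: -7, -5, -2.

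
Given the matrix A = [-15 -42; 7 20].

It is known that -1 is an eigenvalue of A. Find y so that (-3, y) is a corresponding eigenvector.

1

We need (A + 1I)v = 0.
A + 1I = [[-14, -42], [7, 21]].
Row 1: (-14)·-3 + (-42)·y = 0
Row 2: (7)·-3 + (21)·y = 0
Solving gives y = 1.
Check: A·(-3, 1) = (3, -1) = -1·(-3, 1).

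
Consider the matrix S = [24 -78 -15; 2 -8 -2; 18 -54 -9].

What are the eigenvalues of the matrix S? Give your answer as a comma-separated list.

The characteristic polynomial is p(λ) = det(λI - S).
Expanding along the first row, p(λ) = λ^3 - 7λ^2 - 18λ.
Since p(0) = 0, λ = 0 is a root.
Dividing by λ leaves λ^2 - 7λ - 18.
The quadratic factors as (λ + 2)·(λ - 9).
Eigenvalues: -2, 0, 9.

-2, 0, 9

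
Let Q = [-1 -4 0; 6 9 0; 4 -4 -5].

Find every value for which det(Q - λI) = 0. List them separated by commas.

-5, 3, 5

Set up det(tI - Q) = 0.
Cofactor expansion gives p(t) = t^3 - 3t^2 - 25t + 75.
Since p(5) = 0, t = 5 is a root.
Factor out (t - 5): p(t) = (t - 5)·(t^2 + 2t - 15).
The quadratic factors as (t + 5)·(t - 3).
Eigenvalues: -5, 3, 5.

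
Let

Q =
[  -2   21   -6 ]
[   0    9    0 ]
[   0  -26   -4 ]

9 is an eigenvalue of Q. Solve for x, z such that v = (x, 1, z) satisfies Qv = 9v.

We need (Q - 9I)v = 0.
Q - 9I = [[-11, 21, -6], [0, 0, 0], [0, -26, -13]].
Row 1: (-11)·x + (21)·1 + (-6)·z = 0
Row 2: (0)·x + (0)·1 + (0)·z = 0
Row 3: (0)·x + (-26)·1 + (-13)·z = 0
Solving gives x = 3, z = -2.
Check: Q·(3, 1, -2) = (27, 9, -18) = 9·(3, 1, -2).

3, -2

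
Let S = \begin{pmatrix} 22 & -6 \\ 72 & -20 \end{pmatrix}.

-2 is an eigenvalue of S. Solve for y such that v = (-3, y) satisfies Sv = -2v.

-12

We need (S + 2I)v = 0.
S + 2I = [[24, -6], [72, -18]].
Row 1: (24)·-3 + (-6)·y = 0
Row 2: (72)·-3 + (-18)·y = 0
Solving gives y = -12.
Check: S·(-3, -12) = (6, 24) = -2·(-3, -12).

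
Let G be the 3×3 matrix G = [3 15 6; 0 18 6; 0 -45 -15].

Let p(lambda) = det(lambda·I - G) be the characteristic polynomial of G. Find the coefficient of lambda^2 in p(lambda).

The coefficient of lambda^2 of det(lambda·I - G) is −trace(G).
trace(G) = (3) + (18) + (-15) = 6, so the coefficient is -6.

-6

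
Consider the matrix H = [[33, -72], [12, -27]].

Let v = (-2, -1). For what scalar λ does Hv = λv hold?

-3

Compute Hv: H·(-2, -1) = (6, 3).
Since Hv = λv, compare component 1: 6 = λ·-2, so λ = -3.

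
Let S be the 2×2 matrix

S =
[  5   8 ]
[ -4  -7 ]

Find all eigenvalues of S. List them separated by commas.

-3, 1

det(S - tI) = (5 - t)(-7 - t) - (8)·(-4) = t^2 + 2t - 3.
This factors as (t + 3)·(t - 1) = 0.
Eigenvalues: -3, 1.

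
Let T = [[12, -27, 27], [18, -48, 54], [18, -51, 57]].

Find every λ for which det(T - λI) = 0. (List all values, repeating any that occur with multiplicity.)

Compute the characteristic polynomial p(μ) = det(μI - T).
Expanding the 3×3 determinant: p(μ) = μ^3 - 21μ^2 + 126μ - 216.
Rational-root test: μ = 6 gives p(6) = 0.
Factor out (μ - 6): p(μ) = (μ - 6)·(μ^2 - 15μ + 36).
The quadratic factors as (μ - 3)·(μ - 12).
Eigenvalues: 3, 6, 12.

3, 6, 12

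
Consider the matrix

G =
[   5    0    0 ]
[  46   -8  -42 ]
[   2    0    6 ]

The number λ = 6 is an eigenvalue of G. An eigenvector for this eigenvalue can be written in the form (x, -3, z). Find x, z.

We need (G - 6I)v = 0.
G - 6I = [[-1, 0, 0], [46, -14, -42], [2, 0, 0]].
Row 1: (-1)·x + (0)·-3 + (0)·z = 0
Row 2: (46)·x + (-14)·-3 + (-42)·z = 0
Row 3: (2)·x + (0)·-3 + (0)·z = 0
Solving gives x = 0, z = 1.
Check: G·(0, -3, 1) = (0, -18, 6) = 6·(0, -3, 1).

0, 1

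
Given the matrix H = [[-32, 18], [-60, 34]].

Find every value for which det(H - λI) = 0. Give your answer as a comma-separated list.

det(H - λI) = (-32 - λ)(34 - λ) - (18)·(-60) = λ^2 - 2λ - 8.
This factors as (λ + 2)·(λ - 4) = 0.
Eigenvalues: -2, 4.

-2, 4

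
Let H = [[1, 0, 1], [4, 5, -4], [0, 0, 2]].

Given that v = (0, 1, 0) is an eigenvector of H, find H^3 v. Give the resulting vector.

First find the eigenvalue: Hv = (0, 5, 0) = 5·(0, 1, 0), so λ = 5.
Then H^3 v = λ^3·v = 5^3·(0, 1, 0) = 125·(0, 1, 0) = (0, 125, 0).

(0, 125, 0)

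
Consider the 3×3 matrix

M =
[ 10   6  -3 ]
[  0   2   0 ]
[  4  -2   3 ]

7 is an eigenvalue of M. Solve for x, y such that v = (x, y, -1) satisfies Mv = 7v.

We need (M - 7I)v = 0.
M - 7I = [[3, 6, -3], [0, -5, 0], [4, -2, -4]].
Row 1: (3)·x + (6)·y + (-3)·-1 = 0
Row 2: (0)·x + (-5)·y + (0)·-1 = 0
Row 3: (4)·x + (-2)·y + (-4)·-1 = 0
Solving gives x = -1, y = 0.
Check: M·(-1, 0, -1) = (-7, 0, -7) = 7·(-1, 0, -1).

-1, 0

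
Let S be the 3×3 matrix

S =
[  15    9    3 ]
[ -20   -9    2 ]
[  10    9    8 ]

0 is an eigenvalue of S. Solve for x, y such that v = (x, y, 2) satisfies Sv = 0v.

2, -4

We need (S)v = 0.
S = [[15, 9, 3], [-20, -9, 2], [10, 9, 8]].
Row 1: (15)·x + (9)·y + (3)·2 = 0
Row 2: (-20)·x + (-9)·y + (2)·2 = 0
Row 3: (10)·x + (9)·y + (8)·2 = 0
Solving gives x = 2, y = -4.
Check: S·(2, -4, 2) = (0, 0, 0) = 0·(2, -4, 2).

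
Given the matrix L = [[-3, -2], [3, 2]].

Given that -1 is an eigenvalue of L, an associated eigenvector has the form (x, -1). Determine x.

We need (L + 1I)v = 0.
L + 1I = [[-2, -2], [3, 3]].
Row 1: (-2)·x + (-2)·-1 = 0
Row 2: (3)·x + (3)·-1 = 0
Solving gives x = 1.
Check: L·(1, -1) = (-1, 1) = -1·(1, -1).

1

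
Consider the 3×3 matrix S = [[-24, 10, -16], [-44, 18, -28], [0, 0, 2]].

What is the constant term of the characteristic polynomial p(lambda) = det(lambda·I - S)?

-16

p(0) = det(0·I − S) = det(−S) = (−1)^3·det(S).
det(S) = 16, so p(0) = -16.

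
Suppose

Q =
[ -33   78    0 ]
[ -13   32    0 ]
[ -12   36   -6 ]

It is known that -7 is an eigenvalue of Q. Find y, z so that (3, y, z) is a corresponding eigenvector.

We need (Q + 7I)v = 0.
Q + 7I = [[-26, 78, 0], [-13, 39, 0], [-12, 36, 1]].
Row 1: (-26)·3 + (78)·y + (0)·z = 0
Row 2: (-13)·3 + (39)·y + (0)·z = 0
Row 3: (-12)·3 + (36)·y + (1)·z = 0
Solving gives y = 1, z = 0.
Check: Q·(3, 1, 0) = (-21, -7, 0) = -7·(3, 1, 0).

1, 0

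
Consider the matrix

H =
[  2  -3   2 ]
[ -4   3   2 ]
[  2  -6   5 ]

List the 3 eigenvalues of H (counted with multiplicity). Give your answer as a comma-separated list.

Set up det(rI - H) = 0.
Cofactor expansion gives p(r) = r^3 - 10r^2 + 27r - 18.
Try r = 6: p(6) = 0, so 6 is a root.
Factor out (r - 6): p(r) = (r - 6)·(r^2 - 4r + 3).
The quadratic factors as (r - 1)·(r - 3).
Eigenvalues: 1, 3, 6.

1, 3, 6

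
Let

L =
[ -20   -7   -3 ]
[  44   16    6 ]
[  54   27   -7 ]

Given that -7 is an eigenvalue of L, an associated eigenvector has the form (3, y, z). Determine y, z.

We need (L + 7I)v = 0.
L + 7I = [[-13, -7, -3], [44, 23, 6], [54, 27, 0]].
Row 1: (-13)·3 + (-7)·y + (-3)·z = 0
Row 2: (44)·3 + (23)·y + (6)·z = 0
Row 3: (54)·3 + (27)·y + (0)·z = 0
Solving gives y = -6, z = 1.
Check: L·(3, -6, 1) = (-21, 42, -7) = -7·(3, -6, 1).

-6, 1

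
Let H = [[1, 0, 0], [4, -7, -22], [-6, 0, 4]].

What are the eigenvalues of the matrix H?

Compute the characteristic polynomial p(λ) = det(λI - H).
Expanding along the first row, p(λ) = λ^3 + 2λ^2 - 31λ + 28.
Try λ = 1: p(1) = 0, so 1 is a root.
Dividing by (λ - 1) leaves λ^2 + 3λ - 28.
The quadratic factors as (λ + 7)·(λ - 4).
Eigenvalues: -7, 1, 4.

-7, 1, 4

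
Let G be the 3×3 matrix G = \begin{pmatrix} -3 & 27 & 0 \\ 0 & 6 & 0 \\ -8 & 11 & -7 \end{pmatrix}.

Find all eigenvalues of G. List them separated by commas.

-7, -3, 6

Compute the characteristic polynomial p(λ) = det(λI - G).
Cofactor expansion gives p(λ) = λ^3 + 4λ^2 - 39λ - 126.
Since p(-7) = 0, λ = -7 is a root.
Dividing by (λ + 7) leaves λ^2 - 3λ - 18.
The quadratic factors as (λ + 3)·(λ - 6).
Eigenvalues: -7, -3, 6.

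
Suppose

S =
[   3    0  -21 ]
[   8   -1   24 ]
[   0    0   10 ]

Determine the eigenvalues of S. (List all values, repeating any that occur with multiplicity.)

Set up det(λI - S) = 0.
Cofactor expansion gives p(λ) = λ^3 - 12λ^2 + 17λ + 30.
Rational-root test: λ = -1 gives p(-1) = 0.
Dividing by (λ + 1) leaves λ^2 - 13λ + 30.
The quadratic factors as (λ - 3)·(λ - 10).
Eigenvalues: -1, 3, 10.

-1, 3, 10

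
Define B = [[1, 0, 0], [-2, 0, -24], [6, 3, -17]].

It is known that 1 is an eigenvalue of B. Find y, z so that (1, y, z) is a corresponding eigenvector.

-2, 0

We need (B - 1I)v = 0.
B - 1I = [[0, 0, 0], [-2, -1, -24], [6, 3, -18]].
Row 1: (0)·1 + (0)·y + (0)·z = 0
Row 2: (-2)·1 + (-1)·y + (-24)·z = 0
Row 3: (6)·1 + (3)·y + (-18)·z = 0
Solving gives y = -2, z = 0.
Check: B·(1, -2, 0) = (1, -2, 0) = 1·(1, -2, 0).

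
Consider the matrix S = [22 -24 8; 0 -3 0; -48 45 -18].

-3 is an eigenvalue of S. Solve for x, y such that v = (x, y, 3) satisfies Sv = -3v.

0, 1

We need (S + 3I)v = 0.
S + 3I = [[25, -24, 8], [0, 0, 0], [-48, 45, -15]].
Row 1: (25)·x + (-24)·y + (8)·3 = 0
Row 2: (0)·x + (0)·y + (0)·3 = 0
Row 3: (-48)·x + (45)·y + (-15)·3 = 0
Solving gives x = 0, y = 1.
Check: S·(0, 1, 3) = (0, -3, -9) = -3·(0, 1, 3).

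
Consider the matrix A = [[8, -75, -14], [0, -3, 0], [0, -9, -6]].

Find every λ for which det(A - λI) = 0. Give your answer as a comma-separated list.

-6, -3, 8

Set up det(rI - A) = 0.
Expanding along the first row, p(r) = r^3 + r^2 - 54r - 144.
Since p(-6) = 0, r = -6 is a root.
Factor out (r + 6): p(r) = (r + 6)·(r^2 - 5r - 24).
The quadratic factors as (r + 3)·(r - 8).
Eigenvalues: -6, -3, 8.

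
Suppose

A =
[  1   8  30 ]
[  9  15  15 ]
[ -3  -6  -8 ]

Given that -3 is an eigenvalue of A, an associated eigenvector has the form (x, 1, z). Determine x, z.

-2, 0

We need (A + 3I)v = 0.
A + 3I = [[4, 8, 30], [9, 18, 15], [-3, -6, -5]].
Row 1: (4)·x + (8)·1 + (30)·z = 0
Row 2: (9)·x + (18)·1 + (15)·z = 0
Row 3: (-3)·x + (-6)·1 + (-5)·z = 0
Solving gives x = -2, z = 0.
Check: A·(-2, 1, 0) = (6, -3, 0) = -3·(-2, 1, 0).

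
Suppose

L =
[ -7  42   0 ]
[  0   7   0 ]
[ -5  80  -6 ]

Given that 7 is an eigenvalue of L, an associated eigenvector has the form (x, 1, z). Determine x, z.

3, 5

We need (L - 7I)v = 0.
L - 7I = [[-14, 42, 0], [0, 0, 0], [-5, 80, -13]].
Row 1: (-14)·x + (42)·1 + (0)·z = 0
Row 2: (0)·x + (0)·1 + (0)·z = 0
Row 3: (-5)·x + (80)·1 + (-13)·z = 0
Solving gives x = 3, z = 5.
Check: L·(3, 1, 5) = (21, 7, 35) = 7·(3, 1, 5).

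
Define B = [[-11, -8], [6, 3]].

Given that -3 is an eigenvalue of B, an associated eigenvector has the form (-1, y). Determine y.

1

We need (B + 3I)v = 0.
B + 3I = [[-8, -8], [6, 6]].
Row 1: (-8)·-1 + (-8)·y = 0
Row 2: (6)·-1 + (6)·y = 0
Solving gives y = 1.
Check: B·(-1, 1) = (3, -3) = -3·(-1, 1).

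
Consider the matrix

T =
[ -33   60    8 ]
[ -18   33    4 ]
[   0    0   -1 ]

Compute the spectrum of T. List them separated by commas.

Set up det(sI - T) = 0.
Cofactor expansion gives p(s) = s^3 + s^2 - 9s - 9.
Rational-root test: s = -3 gives p(-3) = 0.
Dividing by (s + 3) leaves s^2 - 2s - 3.
The quadratic factors as (s + 1)·(s - 3).
Eigenvalues: -3, -1, 3.

-3, -1, 3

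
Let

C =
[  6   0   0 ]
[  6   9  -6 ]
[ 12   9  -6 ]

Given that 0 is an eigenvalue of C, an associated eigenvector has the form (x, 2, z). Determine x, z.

We need (C)v = 0.
C = [[6, 0, 0], [6, 9, -6], [12, 9, -6]].
Row 1: (6)·x + (0)·2 + (0)·z = 0
Row 2: (6)·x + (9)·2 + (-6)·z = 0
Row 3: (12)·x + (9)·2 + (-6)·z = 0
Solving gives x = 0, z = 3.
Check: C·(0, 2, 3) = (0, 0, 0) = 0·(0, 2, 3).

0, 3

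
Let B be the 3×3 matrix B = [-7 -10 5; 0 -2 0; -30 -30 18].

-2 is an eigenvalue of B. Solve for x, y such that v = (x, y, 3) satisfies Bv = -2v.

We need (B + 2I)v = 0.
B + 2I = [[-5, -10, 5], [0, 0, 0], [-30, -30, 20]].
Row 1: (-5)·x + (-10)·y + (5)·3 = 0
Row 2: (0)·x + (0)·y + (0)·3 = 0
Row 3: (-30)·x + (-30)·y + (20)·3 = 0
Solving gives x = 1, y = 1.
Check: B·(1, 1, 3) = (-2, -2, -6) = -2·(1, 1, 3).

1, 1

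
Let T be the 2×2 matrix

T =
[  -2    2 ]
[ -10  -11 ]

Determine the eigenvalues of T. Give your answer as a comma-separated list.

det(T - rI) = (-2 - r)(-11 - r) - (2)·(-10) = r^2 + 13r + 42.
This factors as (r + 7)·(r + 6) = 0.
Eigenvalues: -7, -6.

-7, -6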